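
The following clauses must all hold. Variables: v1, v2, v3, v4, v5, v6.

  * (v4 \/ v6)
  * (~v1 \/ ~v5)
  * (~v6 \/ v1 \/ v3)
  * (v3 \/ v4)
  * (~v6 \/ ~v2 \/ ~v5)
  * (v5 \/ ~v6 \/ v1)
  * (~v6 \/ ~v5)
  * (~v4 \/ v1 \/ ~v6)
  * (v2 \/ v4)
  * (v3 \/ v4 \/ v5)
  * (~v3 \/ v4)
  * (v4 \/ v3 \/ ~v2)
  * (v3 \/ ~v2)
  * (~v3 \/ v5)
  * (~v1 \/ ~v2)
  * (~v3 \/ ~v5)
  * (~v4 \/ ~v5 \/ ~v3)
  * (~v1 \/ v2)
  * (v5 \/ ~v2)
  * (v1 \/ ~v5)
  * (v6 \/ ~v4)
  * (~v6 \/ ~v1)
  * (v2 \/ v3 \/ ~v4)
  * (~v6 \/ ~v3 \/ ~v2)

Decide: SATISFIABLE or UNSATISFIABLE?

UNSATISFIABLE

v3 = True:
  propagation gives v4=True, v5=True; an empty clause results — contradiction.
v3 = False:
  propagation gives v4=True, v2=False; an empty clause results — contradiction.
Every branch closes, so no satisfying assignment exists.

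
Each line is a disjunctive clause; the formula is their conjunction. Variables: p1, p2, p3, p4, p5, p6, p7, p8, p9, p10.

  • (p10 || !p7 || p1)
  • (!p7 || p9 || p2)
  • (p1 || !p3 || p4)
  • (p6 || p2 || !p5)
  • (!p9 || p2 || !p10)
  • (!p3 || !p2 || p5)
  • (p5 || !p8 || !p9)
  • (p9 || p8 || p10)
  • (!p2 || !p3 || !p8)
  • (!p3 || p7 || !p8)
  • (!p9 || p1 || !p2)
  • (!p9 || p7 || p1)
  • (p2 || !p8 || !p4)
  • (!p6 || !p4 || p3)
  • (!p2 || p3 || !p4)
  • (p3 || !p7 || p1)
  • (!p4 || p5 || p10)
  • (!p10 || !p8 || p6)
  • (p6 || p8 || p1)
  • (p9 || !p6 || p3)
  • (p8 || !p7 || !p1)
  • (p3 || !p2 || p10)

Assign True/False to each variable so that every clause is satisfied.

p1 = True, p2 = False, p3 = False, p4 = False, p5 = True, p6 = True, p7 = False, p8 = True, p9 = True, p10 = False

Try p1 = True.
Try p2 = False.
For the remaining variables, p3 = False, p4 = False, p5 = True, p6 = True, p7 = False, p8 = True, p9 = True, p10 = False works.
Check each clause:
  1. (!p7 || p1 || p10) — !p7 is true.
  2. (p9 || !p7 || p2) — p9 is true.
  3. (!p3 || p4 || p1) — p1 is true.
  4. (!p5 || p2 || p6) — p6 is true.
  5. (p2 || !p9 || !p10) — !p10 is true.
  6. (!p3 || p5 || !p2) — p5 is true.
  7. (!p8 || !p9 || p5) — p5 is true.
  8. (p9 || p10 || p8) — p8 is true.
  9. (!p8 || !p2 || !p3) — !p3 is true.
  10. (p7 || !p8 || !p3) — !p3 is true.
  11. (p1 || !p9 || !p2) — p1 is true.
  12. (p1 || !p9 || p7) — p1 is true.
  13. (!p4 || p2 || !p8) — !p4 is true.
  14. (p3 || !p6 || !p4) — !p4 is true.
  15. (!p2 || !p4 || p3) — !p4 is true.
  16. (p1 || p3 || !p7) — p1 is true.
  17. (p5 || p10 || !p4) — !p4 is true.
  18. (!p10 || !p8 || p6) — p6 is true.
  19. (p6 || p1 || p8) — p8 is true.
  20. (!p6 || p3 || p9) — p9 is true.
  21. (!p7 || !p1 || p8) — p8 is true.
  22. (!p2 || p10 || p3) — !p2 is true.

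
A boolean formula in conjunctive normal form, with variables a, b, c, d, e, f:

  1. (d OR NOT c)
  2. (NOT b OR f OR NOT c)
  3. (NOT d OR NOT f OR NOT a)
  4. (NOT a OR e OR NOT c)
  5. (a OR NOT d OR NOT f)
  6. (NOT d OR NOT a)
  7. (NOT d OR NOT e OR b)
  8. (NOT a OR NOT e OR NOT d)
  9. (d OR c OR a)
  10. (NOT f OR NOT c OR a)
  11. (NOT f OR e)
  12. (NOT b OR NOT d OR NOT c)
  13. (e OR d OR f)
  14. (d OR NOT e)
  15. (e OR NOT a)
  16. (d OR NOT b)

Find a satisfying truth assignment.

a=False, b=True, c=False, d=True, e=False, f=False

Try a = False.
Try b = True.
  then d is forced to True.
  then f is forced to False.
  then c is forced to False.
e is now unconstrained; take e = False.
Every clause has at least one true literal under this assignment.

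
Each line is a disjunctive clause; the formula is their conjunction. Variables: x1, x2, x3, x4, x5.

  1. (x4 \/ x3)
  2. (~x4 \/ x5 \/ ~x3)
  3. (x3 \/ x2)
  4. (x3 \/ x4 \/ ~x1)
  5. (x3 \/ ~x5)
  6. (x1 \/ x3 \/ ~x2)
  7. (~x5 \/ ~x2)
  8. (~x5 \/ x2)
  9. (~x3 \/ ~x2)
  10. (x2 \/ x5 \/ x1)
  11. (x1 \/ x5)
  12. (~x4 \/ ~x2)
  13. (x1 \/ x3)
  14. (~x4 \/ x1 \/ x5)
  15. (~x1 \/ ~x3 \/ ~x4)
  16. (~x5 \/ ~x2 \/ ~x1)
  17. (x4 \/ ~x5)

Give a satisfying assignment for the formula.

Try x1 = True.
Set x2 = False and propagate.
  then x3 is forced to True.
  then x5 is forced to False.
  then x4 is forced to False.

x1=T, x2=F, x3=T, x4=F, x5=F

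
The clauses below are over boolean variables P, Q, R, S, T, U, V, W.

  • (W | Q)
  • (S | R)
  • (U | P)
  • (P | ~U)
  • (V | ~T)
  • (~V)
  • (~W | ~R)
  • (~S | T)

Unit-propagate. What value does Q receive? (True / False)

True

(~V) is a unit clause: V = False.
(V | ~T): since V = False, the clause reduces to (~T). T = False.
From (~S | T) and T = False: S = False.
In (S | R), S is now false; R must hold, so R = True.
From (~R | ~W) and R = True: W = False.
(Q | W): since W = False, the clause reduces to (Q). Q = True.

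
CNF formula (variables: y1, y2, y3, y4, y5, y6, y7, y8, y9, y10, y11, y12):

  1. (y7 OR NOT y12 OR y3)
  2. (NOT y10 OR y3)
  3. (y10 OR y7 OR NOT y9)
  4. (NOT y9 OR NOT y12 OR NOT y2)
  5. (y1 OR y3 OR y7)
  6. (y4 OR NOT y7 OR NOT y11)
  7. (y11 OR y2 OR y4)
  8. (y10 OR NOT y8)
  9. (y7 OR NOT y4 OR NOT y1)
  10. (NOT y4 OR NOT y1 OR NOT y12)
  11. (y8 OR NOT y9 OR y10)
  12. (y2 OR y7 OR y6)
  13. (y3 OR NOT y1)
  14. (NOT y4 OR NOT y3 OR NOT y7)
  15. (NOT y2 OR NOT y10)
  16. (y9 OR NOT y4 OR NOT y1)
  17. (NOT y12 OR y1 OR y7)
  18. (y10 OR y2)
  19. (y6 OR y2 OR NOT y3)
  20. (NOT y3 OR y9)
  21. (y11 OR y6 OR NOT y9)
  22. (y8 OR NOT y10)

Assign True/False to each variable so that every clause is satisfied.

y1 = F, y2 = T, y3 = F, y4 = F, y5 = T, y6 = F, y7 = T, y8 = F, y9 = F, y10 = F, y11 = F, y12 = T

Check each clause:
  1. (y7 OR NOT y12 OR y3) — y7 is true.
  2. (NOT y10 OR y3) — NOT y10 is true.
  3. (y7 OR y10 OR NOT y9) — y7 is true.
  4. (NOT y9 OR NOT y2 OR NOT y12) — NOT y9 is true.
  5. (y1 OR y3 OR y7) — y7 is true.
  6. (y4 OR NOT y11 OR NOT y7) — NOT y11 is true.
  7. (y2 OR y4 OR y11) — y2 is true.
  8. (NOT y8 OR y10) — NOT y8 is true.
  9. (NOT y4 OR NOT y1 OR y7) — NOT y4 is true.
  10. (NOT y1 OR NOT y4 OR NOT y12) — NOT y4 is true.
  11. (y8 OR NOT y9 OR y10) — NOT y9 is true.
  12. (y7 OR y6 OR y2) — y2 is true.
  13. (y3 OR NOT y1) — NOT y1 is true.
  14. (NOT y4 OR NOT y7 OR NOT y3) — NOT y4 is true.
  15. (NOT y10 OR NOT y2) — NOT y10 is true.
  16. (NOT y1 OR NOT y4 OR y9) — NOT y4 is true.
  17. (NOT y12 OR y7 OR y1) — y7 is true.
  18. (y2 OR y10) — y2 is true.
  19. (y6 OR y2 OR NOT y3) — y2 is true.
  20. (NOT y3 OR y9) — NOT y3 is true.
  21. (y6 OR y11 OR NOT y9) — NOT y9 is true.
  22. (y8 OR NOT y10) — NOT y10 is true.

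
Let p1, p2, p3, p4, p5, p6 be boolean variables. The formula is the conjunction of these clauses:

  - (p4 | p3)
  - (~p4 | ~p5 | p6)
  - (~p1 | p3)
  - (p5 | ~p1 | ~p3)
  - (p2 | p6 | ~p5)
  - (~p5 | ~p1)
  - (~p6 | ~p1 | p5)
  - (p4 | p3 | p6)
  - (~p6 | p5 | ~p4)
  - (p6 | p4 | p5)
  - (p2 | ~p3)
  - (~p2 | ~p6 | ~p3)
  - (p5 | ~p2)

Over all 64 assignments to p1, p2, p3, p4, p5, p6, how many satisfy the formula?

4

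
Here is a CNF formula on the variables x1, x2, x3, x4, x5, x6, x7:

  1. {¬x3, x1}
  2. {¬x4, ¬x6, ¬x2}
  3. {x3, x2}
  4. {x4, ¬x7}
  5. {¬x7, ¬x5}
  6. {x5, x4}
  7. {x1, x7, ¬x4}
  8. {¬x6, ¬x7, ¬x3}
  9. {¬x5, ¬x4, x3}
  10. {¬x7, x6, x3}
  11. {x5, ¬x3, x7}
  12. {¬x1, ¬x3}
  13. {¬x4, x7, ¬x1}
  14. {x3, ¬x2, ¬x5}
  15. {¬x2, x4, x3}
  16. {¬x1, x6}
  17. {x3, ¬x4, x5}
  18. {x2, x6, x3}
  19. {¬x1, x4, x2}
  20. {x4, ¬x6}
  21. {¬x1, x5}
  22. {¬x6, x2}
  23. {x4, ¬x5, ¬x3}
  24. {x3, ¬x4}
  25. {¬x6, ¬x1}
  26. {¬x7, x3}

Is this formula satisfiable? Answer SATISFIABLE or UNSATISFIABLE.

x3 = True:
  propagation gives x1=True; an empty clause results — contradiction.
x3 = False:
  propagation gives x2=True, x5=False, x4=True; an empty clause results — contradiction.
Every branch closes, so no satisfying assignment exists.

UNSATISFIABLE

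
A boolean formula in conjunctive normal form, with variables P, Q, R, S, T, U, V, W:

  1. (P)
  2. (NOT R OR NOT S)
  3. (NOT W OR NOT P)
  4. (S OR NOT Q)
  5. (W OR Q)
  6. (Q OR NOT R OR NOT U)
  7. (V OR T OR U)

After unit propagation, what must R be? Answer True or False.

False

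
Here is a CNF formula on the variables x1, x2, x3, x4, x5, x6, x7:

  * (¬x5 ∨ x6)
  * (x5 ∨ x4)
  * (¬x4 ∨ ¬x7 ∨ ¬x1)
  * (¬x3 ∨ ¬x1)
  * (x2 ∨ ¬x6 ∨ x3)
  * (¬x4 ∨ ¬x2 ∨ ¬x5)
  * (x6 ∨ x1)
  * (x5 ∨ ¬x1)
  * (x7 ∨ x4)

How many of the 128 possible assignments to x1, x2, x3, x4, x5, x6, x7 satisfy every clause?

12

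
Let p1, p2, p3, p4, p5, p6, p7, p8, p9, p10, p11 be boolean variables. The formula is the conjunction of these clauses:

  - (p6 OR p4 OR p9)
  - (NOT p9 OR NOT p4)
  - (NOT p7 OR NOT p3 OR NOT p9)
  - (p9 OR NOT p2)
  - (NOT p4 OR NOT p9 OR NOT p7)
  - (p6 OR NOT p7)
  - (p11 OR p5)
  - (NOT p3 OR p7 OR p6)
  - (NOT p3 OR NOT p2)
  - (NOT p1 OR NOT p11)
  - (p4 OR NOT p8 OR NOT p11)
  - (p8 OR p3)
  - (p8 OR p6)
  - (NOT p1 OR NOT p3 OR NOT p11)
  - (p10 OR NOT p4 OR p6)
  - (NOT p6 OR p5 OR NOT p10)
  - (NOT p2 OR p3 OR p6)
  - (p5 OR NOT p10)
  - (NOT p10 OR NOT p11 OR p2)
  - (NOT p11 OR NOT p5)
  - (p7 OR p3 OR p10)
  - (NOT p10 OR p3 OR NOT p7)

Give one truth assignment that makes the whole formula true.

p1 = False, p2 = False, p3 = True, p4 = True, p5 = True, p6 = True, p7 = True, p8 = True, p9 = False, p10 = False, p11 = False

Check each clause:
  1. (p9 OR p6 OR p4) — p4 is true.
  2. (NOT p9 OR NOT p4) — NOT p9 is true.
  3. (NOT p7 OR NOT p9 OR NOT p3) — NOT p9 is true.
  4. (p9 OR NOT p2) — NOT p2 is true.
  5. (NOT p4 OR NOT p7 OR NOT p9) — NOT p9 is true.
  6. (NOT p7 OR p6) — p6 is true.
  7. (p11 OR p5) — p5 is true.
  8. (NOT p3 OR p7 OR p6) — p6 is true.
  9. (NOT p2 OR NOT p3) — NOT p2 is true.
  10. (NOT p11 OR NOT p1) — NOT p11 is true.
  11. (NOT p8 OR NOT p11 OR p4) — p4 is true.
  12. (p3 OR p8) — p8 is true.
  13. (p6 OR p8) — p8 is true.
  14. (NOT p11 OR NOT p3 OR NOT p1) — NOT p11 is true.
  15. (p6 OR p10 OR NOT p4) — p6 is true.
  16. (NOT p6 OR NOT p10 OR p5) — p5 is true.
  17. (NOT p2 OR p6 OR p3) — p3 is true.
  18. (p5 OR NOT p10) — p5 is true.
  19. (NOT p10 OR p2 OR NOT p11) — NOT p11 is true.
  20. (NOT p5 OR NOT p11) — NOT p11 is true.
  21. (p3 OR p10 OR p7) — p3 is true.
  22. (NOT p10 OR p3 OR NOT p7) — p3 is true.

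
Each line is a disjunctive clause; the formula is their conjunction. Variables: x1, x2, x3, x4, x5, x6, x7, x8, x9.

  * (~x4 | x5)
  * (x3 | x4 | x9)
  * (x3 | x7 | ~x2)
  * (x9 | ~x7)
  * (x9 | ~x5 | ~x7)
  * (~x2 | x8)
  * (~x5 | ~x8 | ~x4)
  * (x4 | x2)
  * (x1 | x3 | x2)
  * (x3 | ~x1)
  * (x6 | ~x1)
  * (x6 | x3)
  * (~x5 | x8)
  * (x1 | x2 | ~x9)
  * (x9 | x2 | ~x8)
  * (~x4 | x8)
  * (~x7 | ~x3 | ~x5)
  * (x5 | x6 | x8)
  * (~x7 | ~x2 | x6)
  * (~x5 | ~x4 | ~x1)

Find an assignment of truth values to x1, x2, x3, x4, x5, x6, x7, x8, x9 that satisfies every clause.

x1=False, x2=True, x3=True, x4=False, x5=False, x6=True, x7=False, x8=True, x9=True

Check each clause:
  1. (x5 | ~x4) — ~x4 is true.
  2. (x4 | x9 | x3) — x9 is true.
  3. (x3 | ~x2 | x7) — x3 is true.
  4. (~x7 | x9) — x9 is true.
  5. (~x5 | ~x7 | x9) — x9 is true.
  6. (x8 | ~x2) — x8 is true.
  7. (~x8 | ~x5 | ~x4) — ~x5 is true.
  8. (x2 | x4) — x2 is true.
  9. (x2 | x1 | x3) — x2 is true.
  10. (x3 | ~x1) — x3 is true.
  11. (x6 | ~x1) — ~x1 is true.
  12. (x6 | x3) — x3 is true.
  13. (x8 | ~x5) — x8 is true.
  14. (~x9 | x2 | x1) — x2 is true.
  15. (x9 | ~x8 | x2) — x9 is true.
  16. (~x4 | x8) — x8 is true.
  17. (~x3 | ~x5 | ~x7) — ~x7 is true.
  18. (x5 | x6 | x8) — x8 is true.
  19. (~x7 | x6 | ~x2) — ~x7 is true.
  20. (~x4 | ~x1 | ~x5) — ~x5 is true.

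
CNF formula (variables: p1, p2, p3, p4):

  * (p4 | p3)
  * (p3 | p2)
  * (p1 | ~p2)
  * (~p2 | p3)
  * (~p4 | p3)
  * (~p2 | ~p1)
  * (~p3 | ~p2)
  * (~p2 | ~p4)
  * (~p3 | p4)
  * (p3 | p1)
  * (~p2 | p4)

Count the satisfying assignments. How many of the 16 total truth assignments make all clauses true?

2

The models are:
  p1=F p2=F p3=T p4=T
  p1=T p2=F p3=T p4=T
That's 2 in total.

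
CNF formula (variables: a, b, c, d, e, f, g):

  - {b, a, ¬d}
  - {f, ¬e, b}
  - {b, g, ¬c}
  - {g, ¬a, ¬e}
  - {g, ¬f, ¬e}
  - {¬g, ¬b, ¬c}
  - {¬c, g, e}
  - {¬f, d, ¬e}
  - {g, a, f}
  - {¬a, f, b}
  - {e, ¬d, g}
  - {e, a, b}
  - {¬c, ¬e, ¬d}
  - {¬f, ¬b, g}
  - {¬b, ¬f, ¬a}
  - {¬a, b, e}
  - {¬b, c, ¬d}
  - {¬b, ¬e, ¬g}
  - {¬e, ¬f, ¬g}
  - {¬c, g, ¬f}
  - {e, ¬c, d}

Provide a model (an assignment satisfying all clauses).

a=F  b=T  c=F  d=F  e=F  f=F  g=T

Try a = False.
Try b = True.
Try c = False.
  then d is forced to False.
For the remaining variables, e = False, f = False, g = True works.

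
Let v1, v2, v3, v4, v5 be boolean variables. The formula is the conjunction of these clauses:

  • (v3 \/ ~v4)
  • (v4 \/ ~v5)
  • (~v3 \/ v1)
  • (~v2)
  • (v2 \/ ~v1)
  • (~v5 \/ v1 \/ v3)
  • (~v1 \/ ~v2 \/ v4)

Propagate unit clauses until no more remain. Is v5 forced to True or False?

(~v2) is a unit clause: v2 = False.
(~v1 \/ v2): since v2 = False, the clause reduces to (~v1). v1 = False.
(~v3 \/ v1): since v1 = False, the clause reduces to (~v3). v3 = False.
In (~v4 \/ v3), v3 is now false; ~v4 must hold, so v4 = False.
From (~v5 \/ v4) and v4 = False: v5 = False.

False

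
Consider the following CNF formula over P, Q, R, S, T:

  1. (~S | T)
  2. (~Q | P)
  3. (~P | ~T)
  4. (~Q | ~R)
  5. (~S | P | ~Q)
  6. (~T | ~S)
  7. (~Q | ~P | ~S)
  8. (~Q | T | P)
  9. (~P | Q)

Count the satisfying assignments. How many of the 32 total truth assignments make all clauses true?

5

Satisfying assignments:
  P=F Q=F R=F S=F T=F
  P=F Q=F R=F S=F T=T
  P=F Q=F R=T S=F T=F
  P=F Q=F R=T S=F T=T
  P=T Q=T R=F S=F T=F
Count: 5.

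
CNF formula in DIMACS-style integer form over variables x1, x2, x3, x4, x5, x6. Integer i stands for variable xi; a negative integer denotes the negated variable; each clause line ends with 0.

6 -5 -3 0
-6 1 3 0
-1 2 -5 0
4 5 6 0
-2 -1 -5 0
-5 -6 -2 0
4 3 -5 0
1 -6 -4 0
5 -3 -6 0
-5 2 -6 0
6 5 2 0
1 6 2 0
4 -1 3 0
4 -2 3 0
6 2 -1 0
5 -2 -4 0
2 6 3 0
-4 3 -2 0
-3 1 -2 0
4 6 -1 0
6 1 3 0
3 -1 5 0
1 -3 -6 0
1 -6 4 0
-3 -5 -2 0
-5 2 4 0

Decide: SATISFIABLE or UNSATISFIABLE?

UNSATISFIABLE

x6 = True:
  x2 = True:
    propagation gives x5=False, x3=False, x1=True; an empty clause results — contradiction.
  x2 = False:
    propagation gives x5=False, x3=False, x1=True; an empty clause results — contradiction.
x6 = False:
  x2 = True:
    x3 = True:
      propagation gives x5=False, x4=True; contradiction.
    x3 = False:
      propagation gives x4=True; contradiction.
  x2 = False:
    propagation gives x5=True, x3=False; an empty clause results — contradiction.
Every branch closes, so no satisfying assignment exists.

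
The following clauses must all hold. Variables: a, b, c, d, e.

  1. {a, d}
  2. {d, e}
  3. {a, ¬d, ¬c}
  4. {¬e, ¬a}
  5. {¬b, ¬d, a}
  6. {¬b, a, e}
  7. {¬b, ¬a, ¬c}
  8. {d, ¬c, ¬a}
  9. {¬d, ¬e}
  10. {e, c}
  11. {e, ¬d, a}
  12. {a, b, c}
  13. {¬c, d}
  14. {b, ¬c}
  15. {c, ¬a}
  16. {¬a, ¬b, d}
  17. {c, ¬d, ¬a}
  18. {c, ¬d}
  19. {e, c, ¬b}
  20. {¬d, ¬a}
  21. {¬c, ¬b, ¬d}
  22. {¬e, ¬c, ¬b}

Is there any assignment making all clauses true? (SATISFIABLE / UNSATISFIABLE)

UNSATISFIABLE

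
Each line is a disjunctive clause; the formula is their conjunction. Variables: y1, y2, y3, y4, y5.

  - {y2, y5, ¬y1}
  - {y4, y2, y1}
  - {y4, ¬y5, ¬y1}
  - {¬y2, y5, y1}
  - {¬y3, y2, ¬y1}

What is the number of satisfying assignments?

15

Split on y1, then y2.
  y1=1, y2=1: y3 free; 3 ways for (y4,y5) × 2^1 = 6.
  y1=1, y2=0: remaining (y3,y4,y5) ∈ {(0,1,1)} — 1.
  y1=0, y2=1: remaining (y3,y4,y5) ∈ {(0,0,1); (0,1,1); (1,0,1); (1,1,1)} — 4.
  y1=0, y2=0: remaining (y3,y4,y5) ∈ {(0,1,0); (0,1,1); (1,1,0); (1,1,1)} — 4.
Total: 6 + 1 + 4 + 4 = 15.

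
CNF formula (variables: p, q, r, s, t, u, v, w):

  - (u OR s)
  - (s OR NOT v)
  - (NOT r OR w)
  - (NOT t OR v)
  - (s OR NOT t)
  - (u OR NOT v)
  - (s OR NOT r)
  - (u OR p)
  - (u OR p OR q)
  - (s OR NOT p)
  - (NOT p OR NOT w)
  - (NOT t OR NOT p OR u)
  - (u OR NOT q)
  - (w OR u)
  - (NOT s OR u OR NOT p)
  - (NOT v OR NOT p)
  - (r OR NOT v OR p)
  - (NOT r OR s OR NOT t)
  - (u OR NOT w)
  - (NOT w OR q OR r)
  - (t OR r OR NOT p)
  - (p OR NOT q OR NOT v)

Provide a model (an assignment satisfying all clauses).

p = F, q = F, r = F, s = T, t = F, u = T, v = F, w = F

Check each clause:
  1. (u OR s) — s is true.
  2. (s OR NOT v) — NOT v is true.
  3. (NOT r OR w) — NOT r is true.
  4. (NOT t OR v) — NOT t is true.
  5. (s OR NOT t) — NOT t is true.
  6. (NOT v OR u) — NOT v is true.
  7. (NOT r OR s) — s is true.
  8. (u OR p) — u is true.
  9. (q OR p OR u) — u is true.
  10. (NOT p OR s) — s is true.
  11. (NOT p OR NOT w) — NOT w is true.
  12. (NOT t OR u OR NOT p) — NOT t is true.
  13. (NOT q OR u) — NOT q is true.
  14. (u OR w) — u is true.
  15. (NOT s OR u OR NOT p) — NOT p is true.
  16. (NOT p OR NOT v) — NOT v is true.
  17. (NOT v OR p OR r) — NOT v is true.
  18. (NOT t OR s OR NOT r) — NOT t is true.
  19. (u OR NOT w) — NOT w is true.
  20. (q OR NOT w OR r) — NOT w is true.
  21. (r OR NOT p OR t) — NOT p is true.
  22. (NOT q OR p OR NOT v) — NOT v is true.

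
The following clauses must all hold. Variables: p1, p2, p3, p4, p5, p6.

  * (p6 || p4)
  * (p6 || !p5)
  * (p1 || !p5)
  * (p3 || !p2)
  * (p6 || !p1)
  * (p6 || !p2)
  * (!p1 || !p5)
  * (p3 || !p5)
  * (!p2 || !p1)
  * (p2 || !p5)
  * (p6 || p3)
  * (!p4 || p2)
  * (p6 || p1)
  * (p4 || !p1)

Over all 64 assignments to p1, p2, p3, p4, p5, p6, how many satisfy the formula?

The models are:
  p1=0 p2=0 p3=0 p4=0 p5=0 p6=1
  p1=0 p2=0 p3=1 p4=0 p5=0 p6=1
  p1=0 p2=1 p3=1 p4=0 p5=0 p6=1
  p1=0 p2=1 p3=1 p4=1 p5=0 p6=1
Count: 4.

4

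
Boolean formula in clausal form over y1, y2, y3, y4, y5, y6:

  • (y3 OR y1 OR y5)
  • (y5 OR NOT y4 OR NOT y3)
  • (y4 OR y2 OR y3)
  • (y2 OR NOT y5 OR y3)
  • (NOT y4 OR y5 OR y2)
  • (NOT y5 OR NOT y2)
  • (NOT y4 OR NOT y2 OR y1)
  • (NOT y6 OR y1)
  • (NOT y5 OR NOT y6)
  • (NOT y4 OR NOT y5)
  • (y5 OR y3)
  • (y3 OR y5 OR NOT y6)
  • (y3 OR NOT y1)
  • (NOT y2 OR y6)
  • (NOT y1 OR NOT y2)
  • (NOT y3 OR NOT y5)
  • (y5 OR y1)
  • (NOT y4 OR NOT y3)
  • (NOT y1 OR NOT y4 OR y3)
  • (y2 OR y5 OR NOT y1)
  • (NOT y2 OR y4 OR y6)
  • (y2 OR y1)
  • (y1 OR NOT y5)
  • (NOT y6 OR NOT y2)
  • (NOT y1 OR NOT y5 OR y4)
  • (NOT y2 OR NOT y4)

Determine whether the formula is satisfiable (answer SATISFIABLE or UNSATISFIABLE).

y5 = True:
  propagation gives y2=False, y3=True; an empty clause results — contradiction.
y5 = False:
  propagation gives y3=True, y4=False, y1=True, y2=False; an empty clause results — contradiction.
Every branch closes, so no satisfying assignment exists.

UNSATISFIABLE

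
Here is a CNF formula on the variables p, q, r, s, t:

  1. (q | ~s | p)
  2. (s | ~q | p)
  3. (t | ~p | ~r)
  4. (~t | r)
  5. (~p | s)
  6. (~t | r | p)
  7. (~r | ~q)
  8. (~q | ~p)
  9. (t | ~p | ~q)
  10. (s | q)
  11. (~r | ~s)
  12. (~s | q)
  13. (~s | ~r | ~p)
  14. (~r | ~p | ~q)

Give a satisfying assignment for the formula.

p=F  q=T  r=F  s=T  t=F

Branch on p: take p = False.
Try q = True.
  then s is forced to True.
  then r is forced to False.
  then t is forced to False.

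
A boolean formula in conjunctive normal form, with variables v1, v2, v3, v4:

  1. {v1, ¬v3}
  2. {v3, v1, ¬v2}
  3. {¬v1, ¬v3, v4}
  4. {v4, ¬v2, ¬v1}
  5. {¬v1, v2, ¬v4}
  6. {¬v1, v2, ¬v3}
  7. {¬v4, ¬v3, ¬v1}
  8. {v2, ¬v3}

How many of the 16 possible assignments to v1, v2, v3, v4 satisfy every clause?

4

Satisfying assignments:
  v1=0 v2=0 v3=0 v4=0
  v1=0 v2=0 v3=0 v4=1
  v1=1 v2=0 v3=0 v4=0
  v1=1 v2=1 v3=0 v4=1
Count: 4.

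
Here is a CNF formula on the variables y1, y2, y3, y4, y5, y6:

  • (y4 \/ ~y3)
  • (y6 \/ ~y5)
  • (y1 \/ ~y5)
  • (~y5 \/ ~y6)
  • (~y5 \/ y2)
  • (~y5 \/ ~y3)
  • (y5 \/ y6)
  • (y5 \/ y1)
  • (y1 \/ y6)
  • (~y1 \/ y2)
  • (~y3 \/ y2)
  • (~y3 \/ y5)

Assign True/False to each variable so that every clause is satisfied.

y1=T, y2=T, y3=F, y4=F, y5=F, y6=T

Check each clause:
  1. (y4 \/ ~y3) — ~y3 is true.
  2. (~y5 \/ y6) — ~y5 is true.
  3. (y1 \/ ~y5) — y1 is true.
  4. (~y6 \/ ~y5) — ~y5 is true.
  5. (~y5 \/ y2) — y2 is true.
  6. (~y3 \/ ~y5) — ~y5 is true.
  7. (y6 \/ y5) — y6 is true.
  8. (y1 \/ y5) — y1 is true.
  9. (y1 \/ y6) — y1 is true.
  10. (~y1 \/ y2) — y2 is true.
  11. (~y3 \/ y2) — y2 is true.
  12. (~y3 \/ y5) — ~y3 is true.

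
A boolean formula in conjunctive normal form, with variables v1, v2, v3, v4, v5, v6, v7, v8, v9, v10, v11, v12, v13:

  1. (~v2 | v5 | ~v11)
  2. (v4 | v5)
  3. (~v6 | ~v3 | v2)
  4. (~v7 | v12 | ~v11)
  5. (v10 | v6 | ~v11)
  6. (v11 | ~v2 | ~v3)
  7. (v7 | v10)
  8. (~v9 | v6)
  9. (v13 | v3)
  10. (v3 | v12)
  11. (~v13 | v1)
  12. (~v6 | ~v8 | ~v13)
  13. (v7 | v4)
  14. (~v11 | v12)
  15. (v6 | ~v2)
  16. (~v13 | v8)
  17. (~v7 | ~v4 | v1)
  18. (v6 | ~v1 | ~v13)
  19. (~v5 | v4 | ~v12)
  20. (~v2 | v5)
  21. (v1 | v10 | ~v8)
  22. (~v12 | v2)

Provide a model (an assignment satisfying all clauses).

v1=True, v2=True, v3=True, v4=True, v5=True, v6=True, v7=False, v8=True, v9=False, v10=True, v11=True, v12=True, v13=False

v9 occurs only negated in the remaining clauses — set v9 = False.
v10 occurs only positively in the remaining clauses — set v10 = True.
Branch on v1: take v1 = True.
Try v2 = True.
  then v6 is forced to True.
  then v5 is forced to True.
Set v3 = True and propagate.
  then v11 is forced to True.
  then v12 is forced to True.
  then v4 is forced to True.
The remaining clauses are satisfied by v7 = False, v8 = True, v13 = False.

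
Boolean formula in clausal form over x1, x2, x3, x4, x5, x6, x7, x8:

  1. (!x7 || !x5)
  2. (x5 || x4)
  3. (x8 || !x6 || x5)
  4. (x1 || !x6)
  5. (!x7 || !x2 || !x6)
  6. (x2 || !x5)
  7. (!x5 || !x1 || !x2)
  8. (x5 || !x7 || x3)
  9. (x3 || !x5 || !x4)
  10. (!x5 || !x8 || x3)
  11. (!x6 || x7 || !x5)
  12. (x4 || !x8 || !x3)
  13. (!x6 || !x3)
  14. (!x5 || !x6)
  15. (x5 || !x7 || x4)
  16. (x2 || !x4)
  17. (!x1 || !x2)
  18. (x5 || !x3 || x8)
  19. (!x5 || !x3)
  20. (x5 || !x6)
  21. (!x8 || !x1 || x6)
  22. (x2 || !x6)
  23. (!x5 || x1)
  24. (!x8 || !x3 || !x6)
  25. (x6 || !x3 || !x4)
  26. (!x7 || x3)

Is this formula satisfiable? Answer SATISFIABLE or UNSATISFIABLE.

SATISFIABLE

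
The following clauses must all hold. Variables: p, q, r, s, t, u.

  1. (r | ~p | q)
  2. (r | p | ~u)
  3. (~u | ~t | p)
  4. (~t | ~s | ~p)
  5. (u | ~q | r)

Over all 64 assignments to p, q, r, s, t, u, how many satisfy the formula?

Split on p, then r.
  p=1, r=1: q, u free; 3 ways for (s,t) × 2^2 = 12.
  p=1, r=0: remaining (q,s,t,u) ∈ {(1,0,0,1); (1,0,1,1); (1,1,0,1)} — 3.
  p=0, r=1: q, s free; 3 ways for (t,u) × 2^2 = 12.
  p=0, r=0: remaining (q,s,t,u) ∈ {(0,0,0,0); (0,0,1,0); (0,1,0,0); (0,1,1,0)} — 4.
Total: 12 + 3 + 12 + 4 = 31.

31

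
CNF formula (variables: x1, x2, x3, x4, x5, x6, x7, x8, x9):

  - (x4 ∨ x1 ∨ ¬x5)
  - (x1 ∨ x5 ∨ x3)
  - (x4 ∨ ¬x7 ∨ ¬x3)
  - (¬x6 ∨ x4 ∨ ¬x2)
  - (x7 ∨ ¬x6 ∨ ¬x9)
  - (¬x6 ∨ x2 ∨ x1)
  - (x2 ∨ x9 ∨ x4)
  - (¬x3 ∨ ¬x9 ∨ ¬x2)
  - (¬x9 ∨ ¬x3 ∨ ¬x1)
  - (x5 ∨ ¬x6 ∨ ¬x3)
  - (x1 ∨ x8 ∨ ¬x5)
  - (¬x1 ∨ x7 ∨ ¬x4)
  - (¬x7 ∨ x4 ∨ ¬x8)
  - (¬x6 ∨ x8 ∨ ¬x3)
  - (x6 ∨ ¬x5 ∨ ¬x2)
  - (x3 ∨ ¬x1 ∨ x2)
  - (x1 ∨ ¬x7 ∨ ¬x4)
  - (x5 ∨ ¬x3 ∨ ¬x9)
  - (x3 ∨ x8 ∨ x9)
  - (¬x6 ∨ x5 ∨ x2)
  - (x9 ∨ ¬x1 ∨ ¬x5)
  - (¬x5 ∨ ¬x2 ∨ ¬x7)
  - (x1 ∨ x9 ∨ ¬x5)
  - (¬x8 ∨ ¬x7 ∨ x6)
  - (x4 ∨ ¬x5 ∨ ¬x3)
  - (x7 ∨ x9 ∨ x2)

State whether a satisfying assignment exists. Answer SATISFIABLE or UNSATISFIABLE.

SATISFIABLE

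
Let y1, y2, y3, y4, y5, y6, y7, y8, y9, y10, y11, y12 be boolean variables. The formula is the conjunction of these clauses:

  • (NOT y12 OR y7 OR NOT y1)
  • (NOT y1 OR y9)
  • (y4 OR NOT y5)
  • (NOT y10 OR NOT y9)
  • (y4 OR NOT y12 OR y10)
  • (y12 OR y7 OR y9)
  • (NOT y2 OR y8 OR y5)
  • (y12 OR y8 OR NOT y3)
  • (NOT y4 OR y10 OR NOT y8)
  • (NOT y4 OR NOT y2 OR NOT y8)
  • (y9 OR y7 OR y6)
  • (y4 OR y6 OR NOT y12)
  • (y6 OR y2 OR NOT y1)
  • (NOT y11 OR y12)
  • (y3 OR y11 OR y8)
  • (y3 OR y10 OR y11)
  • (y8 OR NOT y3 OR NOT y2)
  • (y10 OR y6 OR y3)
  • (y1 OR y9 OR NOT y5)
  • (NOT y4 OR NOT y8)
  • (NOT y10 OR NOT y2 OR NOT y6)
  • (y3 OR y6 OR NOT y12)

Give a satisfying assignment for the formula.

Set y1 = False and propagate.
Branch on y2: take y2 = False.
The remaining clauses are satisfied by y3 = True, y4 = True, y5 = True, y6 = True, y7 = False, y8 = False, y9 = True, y10 = False, y11 = False, y12 = True.
Check each clause:
  1. (NOT y12 OR NOT y1 OR y7) — NOT y1 is true.
  2. (NOT y1 OR y9) — y9 is true.
  3. (y4 OR NOT y5) — y4 is true.
  4. (NOT y10 OR NOT y9) — NOT y10 is true.
  5. (y10 OR y4 OR NOT y12) — y4 is true.
  6. (y12 OR y7 OR y9) — y9 is true.
  7. (NOT y2 OR y5 OR y8) — y5 is true.
  8. (y8 OR NOT y3 OR y12) — y12 is true.
  9. (y10 OR NOT y4 OR NOT y8) — NOT y8 is true.
  10. (NOT y2 OR NOT y4 OR NOT y8) — NOT y8 is true.
  11. (y9 OR y6 OR y7) — y9 is true.
  12. (y4 OR y6 OR NOT y12) — y4 is true.
  13. (y6 OR NOT y1 OR y2) — NOT y1 is true.
  14. (NOT y11 OR y12) — y12 is true.
  15. (y3 OR y8 OR y11) — y3 is true.
  16. (y3 OR y11 OR y10) — y3 is true.
  17. (NOT y2 OR y8 OR NOT y3) — NOT y2 is true.
  18. (y3 OR y10 OR y6) — y3 is true.
  19. (y1 OR y9 OR NOT y5) — y9 is true.
  20. (NOT y4 OR NOT y8) — NOT y8 is true.
  21. (NOT y6 OR NOT y2 OR NOT y10) — NOT y10 is true.
  22. (y3 OR y6 OR NOT y12) — y3 is true.

y1=F, y2=F, y3=T, y4=T, y5=T, y6=T, y7=F, y8=F, y9=T, y10=F, y11=F, y12=T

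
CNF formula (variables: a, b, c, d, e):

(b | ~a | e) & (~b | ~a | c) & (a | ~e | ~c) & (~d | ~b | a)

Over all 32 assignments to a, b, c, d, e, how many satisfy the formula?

Split on a, then b.
  a=1, b=1: remaining (c,d,e) ∈ {(1,0,0); (1,0,1); (1,1,0); (1,1,1)} — 4.
  a=1, b=0: remaining (c,d,e) ∈ {(0,0,1); (0,1,1); (1,0,1); (1,1,1)} — 4.
  a=0, b=1: remaining (c,d,e) ∈ {(0,0,0); (0,0,1); (1,0,0)} — 3.
  a=0, b=0: d free; 3 ways for (c,e) × 2^1 = 6.
Total: 4 + 4 + 3 + 6 = 17.

17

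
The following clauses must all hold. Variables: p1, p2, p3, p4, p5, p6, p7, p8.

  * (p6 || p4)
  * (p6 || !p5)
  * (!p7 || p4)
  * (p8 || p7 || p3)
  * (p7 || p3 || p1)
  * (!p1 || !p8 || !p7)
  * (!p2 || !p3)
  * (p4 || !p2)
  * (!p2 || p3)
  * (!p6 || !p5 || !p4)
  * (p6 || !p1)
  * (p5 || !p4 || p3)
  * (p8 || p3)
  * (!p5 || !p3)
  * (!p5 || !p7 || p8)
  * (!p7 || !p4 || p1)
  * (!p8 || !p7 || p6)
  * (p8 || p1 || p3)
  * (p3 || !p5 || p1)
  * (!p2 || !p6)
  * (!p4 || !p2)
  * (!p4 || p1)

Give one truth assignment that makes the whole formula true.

p1=1  p2=0  p3=1  p4=1  p5=0  p6=1  p7=1  p8=0

Check each clause:
  1. (p4 || p6) — p4 is true.
  2. (p6 || !p5) — !p5 is true.
  3. (!p7 || p4) — p4 is true.
  4. (p8 || p3 || p7) — p3 is true.
  5. (p7 || p3 || p1) — p1 is true.
  6. (!p8 || !p1 || !p7) — !p8 is true.
  7. (!p2 || !p3) — !p2 is true.
  8. (!p2 || p4) — p4 is true.
  9. (p3 || !p2) — p3 is true.
  10. (!p5 || !p4 || !p6) — !p5 is true.
  11. (!p1 || p6) — p6 is true.
  12. (!p4 || p5 || p3) — p3 is true.
  13. (p8 || p3) — p3 is true.
  14. (!p3 || !p5) — !p5 is true.
  15. (!p7 || !p5 || p8) — !p5 is true.
  16. (!p4 || p1 || !p7) — p1 is true.
  17. (!p8 || p6 || !p7) — !p8 is true.
  18. (p8 || p1 || p3) — p1 is true.
  19. (p3 || !p5 || p1) — p1 is true.
  20. (!p2 || !p6) — !p2 is true.
  21. (!p4 || !p2) — !p2 is true.
  22. (!p4 || p1) — p1 is true.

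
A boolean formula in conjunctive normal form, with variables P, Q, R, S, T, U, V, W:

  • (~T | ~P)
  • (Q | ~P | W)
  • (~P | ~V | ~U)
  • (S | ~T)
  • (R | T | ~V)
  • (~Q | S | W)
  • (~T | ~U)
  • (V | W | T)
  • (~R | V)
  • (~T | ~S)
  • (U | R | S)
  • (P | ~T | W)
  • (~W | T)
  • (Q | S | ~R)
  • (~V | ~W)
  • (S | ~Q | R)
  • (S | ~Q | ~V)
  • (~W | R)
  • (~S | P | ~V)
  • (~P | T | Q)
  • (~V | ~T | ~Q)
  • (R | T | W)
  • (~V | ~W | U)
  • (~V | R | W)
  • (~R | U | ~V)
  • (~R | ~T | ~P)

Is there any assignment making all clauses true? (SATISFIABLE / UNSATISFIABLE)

UNSATISFIABLE

T = True:
  propagation gives P=False, S=True; an empty clause results — contradiction.
T = False:
  propagation gives W=False, V=True, R=True, U=True; an empty clause results — contradiction.
Every branch closes, so no satisfying assignment exists.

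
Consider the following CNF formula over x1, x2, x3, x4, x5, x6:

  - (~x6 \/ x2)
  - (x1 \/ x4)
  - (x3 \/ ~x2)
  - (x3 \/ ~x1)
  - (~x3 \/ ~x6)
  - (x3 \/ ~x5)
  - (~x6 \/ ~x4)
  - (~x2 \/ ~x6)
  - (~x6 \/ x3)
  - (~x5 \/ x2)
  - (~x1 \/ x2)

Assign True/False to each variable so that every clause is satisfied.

Pure literal: x5 appears only negated; assign x5 = False.
x6 occurs only negated in the remaining clauses — set x6 = False.
Branch on x1: take x1 = False.
  then x4 is forced to True.
Branch on x2: take x2 = True.
  then x3 is forced to True.
Every clause has at least one true literal under this assignment.

x1 = F  x2 = T  x3 = T  x4 = T  x5 = F  x6 = F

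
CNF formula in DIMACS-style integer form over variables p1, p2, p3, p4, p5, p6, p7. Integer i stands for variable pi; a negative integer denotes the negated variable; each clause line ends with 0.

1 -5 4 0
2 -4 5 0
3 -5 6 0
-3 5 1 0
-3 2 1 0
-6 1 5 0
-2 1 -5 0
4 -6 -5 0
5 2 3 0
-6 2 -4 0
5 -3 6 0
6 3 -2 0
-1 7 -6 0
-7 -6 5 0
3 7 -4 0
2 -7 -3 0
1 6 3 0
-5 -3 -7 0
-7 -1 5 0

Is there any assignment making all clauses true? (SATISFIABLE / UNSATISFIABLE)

Set p1 = True and propagate.
Try p2 = False.
Branch on p3: take p3 = True.
  then p7 is forced to False.
  then p6 is forced to False.
  then p5 is forced to True.
p4 is now unconstrained; take p4 = False.
So p1=T  p2=F  p3=T  p4=F  p5=T  p6=F  p7=F is a satisfying assignment.

SATISFIABLE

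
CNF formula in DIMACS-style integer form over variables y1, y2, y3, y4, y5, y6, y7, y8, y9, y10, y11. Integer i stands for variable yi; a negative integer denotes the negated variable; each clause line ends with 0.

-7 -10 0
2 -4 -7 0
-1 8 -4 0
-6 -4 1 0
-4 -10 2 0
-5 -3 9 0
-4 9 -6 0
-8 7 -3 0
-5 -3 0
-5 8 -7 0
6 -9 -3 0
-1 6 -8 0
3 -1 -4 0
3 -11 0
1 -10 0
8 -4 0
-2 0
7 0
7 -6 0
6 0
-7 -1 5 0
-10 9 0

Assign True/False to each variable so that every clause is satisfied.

y1=F, y2=F, y3=T, y4=F, y5=F, y6=T, y7=T, y8=F, y9=F, y10=F, y11=F

(~y2) is a unit clause, so y2 = False.
Unit propagation: (y7) forces y7 = True.
(~y10) is a unit clause, so y10 = False.
Unit propagation: (~y4) forces y4 = False.
The clause (y6) is unit: y6 must be True.
y1 occurs only negated in the remaining clauses — set y1 = False.
Pure literal: y11 appears only negated; assign y11 = False.
Branch on y3: take y3 = True.
  then y5 is forced to False.
y8, y9 are now unconstrained; take y8 = False, y9 = False.
Every clause has at least one true literal under this assignment.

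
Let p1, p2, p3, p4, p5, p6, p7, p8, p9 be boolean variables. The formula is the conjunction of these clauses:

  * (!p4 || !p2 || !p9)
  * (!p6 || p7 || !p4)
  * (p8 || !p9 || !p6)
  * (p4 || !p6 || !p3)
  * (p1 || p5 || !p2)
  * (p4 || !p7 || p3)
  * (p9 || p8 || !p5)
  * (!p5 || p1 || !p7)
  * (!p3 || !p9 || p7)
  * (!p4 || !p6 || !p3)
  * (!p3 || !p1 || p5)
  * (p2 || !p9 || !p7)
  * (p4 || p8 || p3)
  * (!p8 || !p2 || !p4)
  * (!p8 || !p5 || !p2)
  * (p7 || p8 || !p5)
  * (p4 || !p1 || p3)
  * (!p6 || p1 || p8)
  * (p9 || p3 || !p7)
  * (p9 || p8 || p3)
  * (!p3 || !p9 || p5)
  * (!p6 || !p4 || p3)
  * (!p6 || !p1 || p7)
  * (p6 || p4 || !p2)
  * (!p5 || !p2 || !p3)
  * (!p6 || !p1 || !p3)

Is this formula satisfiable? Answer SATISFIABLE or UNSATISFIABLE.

SATISFIABLE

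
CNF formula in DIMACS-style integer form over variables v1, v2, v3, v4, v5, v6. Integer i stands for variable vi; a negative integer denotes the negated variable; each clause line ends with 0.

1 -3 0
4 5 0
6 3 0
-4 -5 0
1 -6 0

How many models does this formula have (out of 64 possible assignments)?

12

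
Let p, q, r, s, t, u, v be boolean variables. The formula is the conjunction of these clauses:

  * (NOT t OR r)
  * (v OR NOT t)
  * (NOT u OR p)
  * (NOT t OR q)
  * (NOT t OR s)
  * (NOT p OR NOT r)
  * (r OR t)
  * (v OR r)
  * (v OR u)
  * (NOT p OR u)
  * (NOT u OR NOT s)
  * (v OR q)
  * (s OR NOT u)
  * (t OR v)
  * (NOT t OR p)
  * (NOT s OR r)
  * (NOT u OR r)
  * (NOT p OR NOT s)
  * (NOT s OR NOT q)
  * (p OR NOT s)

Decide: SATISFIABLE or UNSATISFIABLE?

v occurs only positively in the remaining clauses — set v = True.
Set p = False and propagate.
  then u is forced to False.
  then t is forced to False.
  then r is forced to True.
  then s is forced to False.
q is now unconstrained; take q = False.
So p = 0, q = 0, r = 1, s = 0, t = 0, u = 0, v = 1 is a satisfying assignment.

SATISFIABLE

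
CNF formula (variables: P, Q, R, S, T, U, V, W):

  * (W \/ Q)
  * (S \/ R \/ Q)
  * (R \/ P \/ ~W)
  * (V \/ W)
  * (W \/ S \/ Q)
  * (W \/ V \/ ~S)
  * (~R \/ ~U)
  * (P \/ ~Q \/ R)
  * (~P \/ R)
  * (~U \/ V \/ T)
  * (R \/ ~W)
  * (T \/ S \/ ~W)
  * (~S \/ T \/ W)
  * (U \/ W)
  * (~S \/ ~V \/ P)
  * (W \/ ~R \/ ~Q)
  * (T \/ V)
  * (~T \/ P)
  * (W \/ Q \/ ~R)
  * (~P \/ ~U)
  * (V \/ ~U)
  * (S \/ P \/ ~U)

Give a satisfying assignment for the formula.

P=T, Q=F, R=T, S=F, T=T, U=F, V=T, W=T

Try P = True.
  then R is forced to True.
  then U is forced to False.
  then W is forced to True.
Branch on S: take S = False.
  then T is forced to True.
Q, V are now unconstrained; take Q = False, V = True.
Check each clause:
  1. (Q \/ W) — W is true.
  2. (R \/ Q \/ S) — R is true.
  3. (~W \/ P \/ R) — P is true.
  4. (W \/ V) — W is true.
  5. (Q \/ W \/ S) — W is true.
  6. (W \/ V \/ ~S) — W is true.
  7. (~R \/ ~U) — ~U is true.
  8. (P \/ R \/ ~Q) — P is true.
  9. (~P \/ R) — R is true.
  10. (T \/ ~U \/ V) — ~U is true.
  11. (R \/ ~W) — R is true.
  12. (~W \/ T \/ S) — T is true.
  13. (T \/ ~S \/ W) — W is true.
  14. (U \/ W) — W is true.
  15. (~V \/ P \/ ~S) — ~S is true.
  16. (~R \/ ~Q \/ W) — W is true.
  17. (V \/ T) — T is true.
  18. (P \/ ~T) — P is true.
  19. (Q \/ W \/ ~R) — W is true.
  20. (~U \/ ~P) — ~U is true.
  21. (V \/ ~U) — ~U is true.
  22. (~U \/ S \/ P) — P is true.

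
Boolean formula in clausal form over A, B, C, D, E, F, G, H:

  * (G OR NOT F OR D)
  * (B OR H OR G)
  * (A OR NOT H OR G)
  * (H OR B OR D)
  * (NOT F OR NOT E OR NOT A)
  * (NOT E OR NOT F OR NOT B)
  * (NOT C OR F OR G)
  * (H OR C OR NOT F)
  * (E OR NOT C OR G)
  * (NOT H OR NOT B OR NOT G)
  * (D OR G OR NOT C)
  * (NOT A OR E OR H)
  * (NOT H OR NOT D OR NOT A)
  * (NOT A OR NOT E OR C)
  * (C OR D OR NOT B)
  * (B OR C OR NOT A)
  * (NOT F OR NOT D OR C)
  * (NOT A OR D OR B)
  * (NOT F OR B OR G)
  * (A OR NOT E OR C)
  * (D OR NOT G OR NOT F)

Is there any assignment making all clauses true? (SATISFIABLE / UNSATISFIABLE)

SATISFIABLE

Set A = False and propagate.
Branch on B: take B = False.
For the remaining variables, C = False, D = True, E = False, F = False, G = True, H = True works.
Every clause has at least one true literal under this assignment.
So A=False  B=False  C=False  D=True  E=False  F=False  G=True  H=True is a satisfying assignment.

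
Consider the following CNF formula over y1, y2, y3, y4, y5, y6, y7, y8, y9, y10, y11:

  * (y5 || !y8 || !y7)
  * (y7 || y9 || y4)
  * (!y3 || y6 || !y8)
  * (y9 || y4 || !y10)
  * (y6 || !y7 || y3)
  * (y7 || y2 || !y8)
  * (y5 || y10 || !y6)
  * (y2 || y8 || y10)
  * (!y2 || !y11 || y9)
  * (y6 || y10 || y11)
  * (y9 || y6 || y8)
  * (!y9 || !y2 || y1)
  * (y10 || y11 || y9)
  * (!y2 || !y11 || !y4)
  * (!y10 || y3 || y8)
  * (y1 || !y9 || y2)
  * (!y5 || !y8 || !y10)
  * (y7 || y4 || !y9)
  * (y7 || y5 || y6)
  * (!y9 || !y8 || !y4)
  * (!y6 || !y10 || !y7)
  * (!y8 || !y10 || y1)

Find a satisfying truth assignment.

y1 = True, y2 = False, y3 = True, y4 = False, y5 = True, y6 = False, y7 = True, y8 = False, y9 = True, y10 = True, y11 = False

Pure literal: y1 appears only positively; assign y1 = True.
Set y2 = False and propagate.
Try y3 = True.
Set y4 = False and propagate.
The remaining clauses are satisfied by y5 = True, y6 = False, y7 = True, y8 = False, y9 = True, y10 = True, y11 = False.
Every clause has at least one true literal under this assignment.
Check each clause:
  1. (!y8 || !y7 || y5) — !y8 is true.
  2. (y7 || y4 || y9) — y9 is true.
  3. (!y8 || y6 || !y3) — !y8 is true.
  4. (!y10 || y4 || y9) — y9 is true.
  5. (!y7 || y6 || y3) — y3 is true.
  6. (y7 || y2 || !y8) — !y8 is true.
  7. (!y6 || y5 || y10) — y10 is true.
  8. (y10 || y8 || y2) — y10 is true.
  9. (!y11 || !y2 || y9) — y9 is true.
  10. (y6 || y10 || y11) — y10 is true.
  11. (y9 || y6 || y8) — y9 is true.
  12. (y1 || !y2 || !y9) — y1 is true.
  13. (y10 || y11 || y9) — y9 is true.
  14. (!y4 || !y11 || !y2) — !y4 is true.
  15. (!y10 || y3 || y8) — y3 is true.
  16. (y1 || !y9 || y2) — y1 is true.
  17. (!y10 || !y8 || !y5) — !y8 is true.
  18. (!y9 || y7 || y4) — y7 is true.
  19. (y6 || y7 || y5) — y5 is true.
  20. (!y9 || !y8 || !y4) — !y8 is true.
  21. (!y10 || !y7 || !y6) — !y6 is true.
  22. (!y8 || !y10 || y1) — !y8 is true.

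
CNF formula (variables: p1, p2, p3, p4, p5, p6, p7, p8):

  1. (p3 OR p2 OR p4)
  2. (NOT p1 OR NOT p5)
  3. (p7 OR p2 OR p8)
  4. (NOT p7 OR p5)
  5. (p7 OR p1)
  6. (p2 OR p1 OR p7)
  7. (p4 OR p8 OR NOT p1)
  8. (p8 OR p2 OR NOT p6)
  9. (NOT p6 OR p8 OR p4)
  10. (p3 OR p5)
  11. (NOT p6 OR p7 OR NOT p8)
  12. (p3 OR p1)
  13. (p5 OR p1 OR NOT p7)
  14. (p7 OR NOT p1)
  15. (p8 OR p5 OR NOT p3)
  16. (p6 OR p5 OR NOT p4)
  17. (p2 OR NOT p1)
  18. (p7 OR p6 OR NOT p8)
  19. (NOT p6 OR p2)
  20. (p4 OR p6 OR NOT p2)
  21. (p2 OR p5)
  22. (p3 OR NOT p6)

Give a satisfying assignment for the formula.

p1=False  p2=True  p3=True  p4=True  p5=True  p6=True  p7=True  p8=True

Check each clause:
  1. (p4 OR p3 OR p2) — p2 is true.
  2. (NOT p1 OR NOT p5) — NOT p1 is true.
  3. (p8 OR p2 OR p7) — p8 is true.
  4. (p5 OR NOT p7) — p5 is true.
  5. (p1 OR p7) — p7 is true.
  6. (p2 OR p7 OR p1) — p2 is true.
  7. (p4 OR NOT p1 OR p8) — p8 is true.
  8. (p8 OR NOT p6 OR p2) — p8 is true.
  9. (NOT p6 OR p8 OR p4) — p8 is true.
  10. (p3 OR p5) — p3 is true.
  11. (p7 OR NOT p8 OR NOT p6) — p7 is true.
  12. (p1 OR p3) — p3 is true.
  13. (NOT p7 OR p5 OR p1) — p5 is true.
  14. (NOT p1 OR p7) — NOT p1 is true.
  15. (p5 OR NOT p3 OR p8) — p8 is true.
  16. (NOT p4 OR p5 OR p6) — p5 is true.
  17. (p2 OR NOT p1) — p2 is true.
  18. (p6 OR p7 OR NOT p8) — p6 is true.
  19. (NOT p6 OR p2) — p2 is true.
  20. (NOT p2 OR p4 OR p6) — p4 is true.
  21. (p2 OR p5) — p2 is true.
  22. (p3 OR NOT p6) — p3 is true.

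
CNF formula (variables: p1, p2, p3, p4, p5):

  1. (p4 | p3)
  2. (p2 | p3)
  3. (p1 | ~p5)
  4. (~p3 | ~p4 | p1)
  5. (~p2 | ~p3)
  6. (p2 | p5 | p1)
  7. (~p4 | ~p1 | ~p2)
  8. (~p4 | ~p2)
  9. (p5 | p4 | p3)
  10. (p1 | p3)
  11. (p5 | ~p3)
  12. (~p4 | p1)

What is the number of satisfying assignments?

2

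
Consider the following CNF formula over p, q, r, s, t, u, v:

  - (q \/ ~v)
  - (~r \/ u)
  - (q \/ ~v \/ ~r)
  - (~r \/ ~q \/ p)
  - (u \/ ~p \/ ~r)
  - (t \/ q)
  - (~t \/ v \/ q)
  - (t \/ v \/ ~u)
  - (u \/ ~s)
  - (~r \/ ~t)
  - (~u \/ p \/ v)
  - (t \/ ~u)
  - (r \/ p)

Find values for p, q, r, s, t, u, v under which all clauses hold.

p = T, q = T, r = F, s = F, t = T, u = T, v = F

Pure literal: s appears only negated; assign s = False.
Branch on p: take p = True.
For the remaining variables, q = True, r = False, t = True, u = True, v = False works.
Every clause has at least one true literal under this assignment.
Check each clause:
  1. (~v \/ q) — ~v is true.
  2. (u \/ ~r) — ~r is true.
  3. (~r \/ ~v \/ q) — ~v is true.
  4. (p \/ ~r \/ ~q) — p is true.
  5. (~p \/ ~r \/ u) — ~r is true.
  6. (t \/ q) — q is true.
  7. (v \/ ~t \/ q) — q is true.
  8. (v \/ ~u \/ t) — t is true.
  9. (~s \/ u) — ~s is true.
  10. (~t \/ ~r) — ~r is true.
  11. (v \/ ~u \/ p) — p is true.
  12. (t \/ ~u) — t is true.
  13. (p \/ r) — p is true.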